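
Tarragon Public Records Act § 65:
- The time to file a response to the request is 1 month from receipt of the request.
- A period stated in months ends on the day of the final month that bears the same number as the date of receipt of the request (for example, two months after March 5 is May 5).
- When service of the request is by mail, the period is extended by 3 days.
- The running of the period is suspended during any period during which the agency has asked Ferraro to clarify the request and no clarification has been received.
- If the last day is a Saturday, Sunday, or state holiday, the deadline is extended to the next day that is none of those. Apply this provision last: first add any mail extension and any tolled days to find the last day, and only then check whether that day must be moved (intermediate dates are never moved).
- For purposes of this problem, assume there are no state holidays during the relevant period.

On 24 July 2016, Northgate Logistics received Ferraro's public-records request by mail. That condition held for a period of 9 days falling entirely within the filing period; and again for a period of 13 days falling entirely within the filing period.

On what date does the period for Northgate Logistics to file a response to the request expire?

September 19, 2016

1 month after 24 July 2016 is August 24, 2016.
Service was by mail, adding 3 days: August 24, 2016 + 3 days = August 27, 2016.
Tolling adds 9 days: August 27, 2016 + 9 days = September 5, 2016.
Tolling adds 13 days: September 5, 2016 + 13 days = September 18, 2016.
September 18, 2016 is Sunday. The next qualifying day is September 19, 2016.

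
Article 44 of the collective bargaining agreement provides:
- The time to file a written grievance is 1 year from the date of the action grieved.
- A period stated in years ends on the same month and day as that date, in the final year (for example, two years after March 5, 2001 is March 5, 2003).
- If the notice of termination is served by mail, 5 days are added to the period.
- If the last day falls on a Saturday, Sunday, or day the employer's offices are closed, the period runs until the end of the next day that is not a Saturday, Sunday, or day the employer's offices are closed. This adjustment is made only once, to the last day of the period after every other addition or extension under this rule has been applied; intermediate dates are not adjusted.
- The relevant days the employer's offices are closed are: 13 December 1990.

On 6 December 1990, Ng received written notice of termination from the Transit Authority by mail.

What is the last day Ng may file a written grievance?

1 year after 6 December 1990 is December 6, 1991.
Service was by mail, adding 5 days: December 6, 1991 + 5 days = December 11, 1991.
December 11, 1991 is a Wednesday and not a day the employer's offices are closed, so no extension applies.

December 11, 1991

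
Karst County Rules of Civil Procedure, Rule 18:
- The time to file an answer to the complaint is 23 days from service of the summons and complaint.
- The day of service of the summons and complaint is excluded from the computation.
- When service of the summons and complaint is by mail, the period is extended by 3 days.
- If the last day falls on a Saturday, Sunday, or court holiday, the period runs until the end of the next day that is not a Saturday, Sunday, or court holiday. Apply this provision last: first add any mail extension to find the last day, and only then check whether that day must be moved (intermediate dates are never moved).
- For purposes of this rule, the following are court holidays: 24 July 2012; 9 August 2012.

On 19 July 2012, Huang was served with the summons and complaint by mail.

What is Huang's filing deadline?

August 14, 2012

23 days after 19 July 2012 is August 11, 2012.
Service was by mail, adding 3 days: August 11, 2012 + 3 days = August 14, 2012.
August 14, 2012 is a Tuesday and not a court holiday, so no extension applies.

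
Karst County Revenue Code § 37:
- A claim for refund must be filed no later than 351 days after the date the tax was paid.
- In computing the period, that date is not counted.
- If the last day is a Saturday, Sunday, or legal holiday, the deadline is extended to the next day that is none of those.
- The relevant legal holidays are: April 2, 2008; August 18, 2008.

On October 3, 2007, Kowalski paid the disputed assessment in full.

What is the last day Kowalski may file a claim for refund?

September 18, 2008

351 days after October 3, 2007 is September 18, 2008.
September 18, 2008 is a Thursday and not a legal holiday, so no extension applies.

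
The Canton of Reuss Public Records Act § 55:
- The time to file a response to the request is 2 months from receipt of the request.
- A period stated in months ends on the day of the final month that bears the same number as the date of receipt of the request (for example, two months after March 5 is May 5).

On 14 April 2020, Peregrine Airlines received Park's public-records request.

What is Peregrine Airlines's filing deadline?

June 14, 2020

2 months after 14 April 2020 is June 14, 2020.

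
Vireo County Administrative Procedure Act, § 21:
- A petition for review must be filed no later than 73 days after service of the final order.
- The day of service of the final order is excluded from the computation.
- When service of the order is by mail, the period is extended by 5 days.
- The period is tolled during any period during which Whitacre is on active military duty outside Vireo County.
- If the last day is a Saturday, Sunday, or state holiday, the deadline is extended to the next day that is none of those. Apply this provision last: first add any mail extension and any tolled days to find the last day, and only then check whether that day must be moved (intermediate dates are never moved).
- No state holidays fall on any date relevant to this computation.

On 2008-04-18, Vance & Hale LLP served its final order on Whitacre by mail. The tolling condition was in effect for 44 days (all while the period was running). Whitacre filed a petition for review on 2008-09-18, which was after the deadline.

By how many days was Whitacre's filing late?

31 days

73 days after 2008-04-18 is June 30, 2008.
Service was by mail, adding 5 days: June 30, 2008 + 5 days = July 5, 2008.
Tolling adds 44 days: July 5, 2008 + 44 days = August 18, 2008.
August 18, 2008 is a Monday and not a state holiday, so no extension applies.
The deadline is August 18, 2008; from August 18, 2008 to September 18, 2008 is 31 days.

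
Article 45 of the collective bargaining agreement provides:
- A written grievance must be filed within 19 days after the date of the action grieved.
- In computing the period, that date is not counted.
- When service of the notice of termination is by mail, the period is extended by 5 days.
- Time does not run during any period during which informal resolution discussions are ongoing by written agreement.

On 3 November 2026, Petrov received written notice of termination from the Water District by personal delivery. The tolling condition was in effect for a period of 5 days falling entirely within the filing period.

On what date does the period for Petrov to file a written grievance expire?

November 27, 2026

19 days after 3 November 2026 is November 22, 2026.
Service was not by mail, so no mail extension applies.
Tolling adds 5 days: November 22, 2026 + 5 days = November 27, 2026.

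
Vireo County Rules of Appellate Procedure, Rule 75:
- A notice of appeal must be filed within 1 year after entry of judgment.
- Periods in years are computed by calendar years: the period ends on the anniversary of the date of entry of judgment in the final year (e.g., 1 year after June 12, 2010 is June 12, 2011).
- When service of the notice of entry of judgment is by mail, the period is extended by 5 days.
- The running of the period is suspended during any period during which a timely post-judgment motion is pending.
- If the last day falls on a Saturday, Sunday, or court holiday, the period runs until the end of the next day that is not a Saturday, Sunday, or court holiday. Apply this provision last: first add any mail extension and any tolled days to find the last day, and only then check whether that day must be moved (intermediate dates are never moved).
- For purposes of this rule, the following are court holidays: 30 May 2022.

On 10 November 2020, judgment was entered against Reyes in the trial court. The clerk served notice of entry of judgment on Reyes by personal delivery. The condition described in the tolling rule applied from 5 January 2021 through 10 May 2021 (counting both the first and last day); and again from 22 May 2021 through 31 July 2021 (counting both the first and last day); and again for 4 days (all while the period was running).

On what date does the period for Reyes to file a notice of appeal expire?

1 year after 10 November 2020 is November 10, 2021.
Service was not by mail, so no mail extension applies.
From January 5, 2021 through May 10, 2021 inclusive is 126 days; tolling adds 126 days: November 10, 2021 + 126 days = March 16, 2022.
From May 22, 2021 through July 31, 2021 inclusive is 71 days; tolling adds 71 days: March 16, 2022 + 71 days = May 26, 2022.
Tolling adds 4 days: May 26, 2022 + 4 days = May 30, 2022.
May 30, 2022 is a listed holiday. The next qualifying day is May 31, 2022.

May 31, 2022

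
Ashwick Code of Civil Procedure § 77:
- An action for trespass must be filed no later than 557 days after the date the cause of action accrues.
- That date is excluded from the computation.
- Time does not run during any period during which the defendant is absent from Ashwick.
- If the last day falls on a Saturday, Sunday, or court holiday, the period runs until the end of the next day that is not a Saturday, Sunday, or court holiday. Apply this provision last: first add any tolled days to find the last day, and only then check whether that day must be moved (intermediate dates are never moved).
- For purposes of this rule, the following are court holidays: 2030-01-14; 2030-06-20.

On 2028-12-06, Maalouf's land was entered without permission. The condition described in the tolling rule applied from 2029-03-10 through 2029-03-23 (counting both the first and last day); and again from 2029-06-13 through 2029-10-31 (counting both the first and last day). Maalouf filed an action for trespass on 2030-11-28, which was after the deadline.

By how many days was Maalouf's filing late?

10 days

557 days after 2028-12-06 is June 16, 2030.
From March 10, 2029 through March 23, 2029 inclusive is 14 days; tolling adds 14 days: June 16, 2030 + 14 days = June 30, 2030.
From June 13, 2029 through October 31, 2029 inclusive is 141 days; tolling adds 141 days: June 30, 2030 + 141 days = November 18, 2030.
November 18, 2030 is a Monday and not a court holiday, so no extension applies.
The deadline is November 18, 2030; from November 18, 2030 to November 28, 2030 is 10 days.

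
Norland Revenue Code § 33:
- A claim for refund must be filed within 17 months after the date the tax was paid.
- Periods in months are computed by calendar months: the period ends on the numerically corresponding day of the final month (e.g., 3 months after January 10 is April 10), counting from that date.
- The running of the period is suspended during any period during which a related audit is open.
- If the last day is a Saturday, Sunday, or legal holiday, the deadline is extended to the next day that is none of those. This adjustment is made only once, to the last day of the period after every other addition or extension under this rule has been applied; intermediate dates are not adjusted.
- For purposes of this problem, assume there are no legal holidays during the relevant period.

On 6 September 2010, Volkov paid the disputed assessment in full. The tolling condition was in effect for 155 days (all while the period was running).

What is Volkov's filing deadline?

17 months after 6 September 2010 is February 6, 2012.
Tolling adds 155 days: February 6, 2012 + 155 days = July 10, 2012.
July 10, 2012 is a Tuesday and not a legal holiday, so no extension applies.

July 10, 2012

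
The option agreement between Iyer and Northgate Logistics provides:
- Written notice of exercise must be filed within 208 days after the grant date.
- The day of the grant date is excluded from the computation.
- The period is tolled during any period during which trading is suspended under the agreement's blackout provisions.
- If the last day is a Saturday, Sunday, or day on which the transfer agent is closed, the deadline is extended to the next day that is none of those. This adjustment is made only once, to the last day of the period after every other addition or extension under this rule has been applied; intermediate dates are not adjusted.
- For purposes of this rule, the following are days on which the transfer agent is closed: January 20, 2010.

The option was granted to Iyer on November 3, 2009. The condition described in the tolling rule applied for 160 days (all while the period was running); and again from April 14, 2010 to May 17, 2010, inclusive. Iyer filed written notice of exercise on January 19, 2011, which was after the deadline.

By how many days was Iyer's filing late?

40 days

208 days after November 3, 2009 is May 30, 2010.
Tolling adds 160 days: May 30, 2010 + 160 days = November 6, 2010.
From April 14, 2010 through May 17, 2010 inclusive is 34 days; tolling adds 34 days: November 6, 2010 + 34 days = December 10, 2010.
December 10, 2010 is a Friday and not a day on which the transfer agent is closed, so no extension applies.
The deadline is December 10, 2010; from December 10, 2010 to January 19, 2011 is 40 days.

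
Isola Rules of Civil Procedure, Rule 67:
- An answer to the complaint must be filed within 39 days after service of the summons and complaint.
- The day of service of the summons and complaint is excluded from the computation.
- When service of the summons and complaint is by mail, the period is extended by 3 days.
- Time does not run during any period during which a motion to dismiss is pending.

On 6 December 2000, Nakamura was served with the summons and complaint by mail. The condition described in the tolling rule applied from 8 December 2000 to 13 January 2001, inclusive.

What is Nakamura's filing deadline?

February 23, 2001

39 days after 6 December 2000 is January 14, 2001.
Service was by mail, adding 3 days: January 14, 2001 + 3 days = January 17, 2001.
From December 8, 2000 through January 13, 2001 inclusive is 37 days; tolling adds 37 days: January 17, 2001 + 37 days = February 23, 2001.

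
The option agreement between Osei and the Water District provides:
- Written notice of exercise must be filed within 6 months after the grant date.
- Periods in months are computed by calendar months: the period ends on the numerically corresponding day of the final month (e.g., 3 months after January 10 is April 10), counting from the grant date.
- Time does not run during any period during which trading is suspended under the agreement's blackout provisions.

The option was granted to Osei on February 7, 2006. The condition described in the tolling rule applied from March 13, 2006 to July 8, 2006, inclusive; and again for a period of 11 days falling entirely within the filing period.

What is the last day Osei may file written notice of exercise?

6 months after February 7, 2006 is August 7, 2006.
From March 13, 2006 through July 8, 2006 inclusive is 118 days; tolling adds 118 days: August 7, 2006 + 118 days = December 3, 2006.
Tolling adds 11 days: December 3, 2006 + 11 days = December 14, 2006.

December 14, 2006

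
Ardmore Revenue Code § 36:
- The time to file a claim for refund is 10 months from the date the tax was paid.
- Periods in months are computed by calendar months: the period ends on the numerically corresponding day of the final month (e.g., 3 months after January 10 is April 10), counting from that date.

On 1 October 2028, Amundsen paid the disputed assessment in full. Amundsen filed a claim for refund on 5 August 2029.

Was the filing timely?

No

10 months after 1 October 2028 is August 1, 2029.
The deadline is August 1, 2029; the filing on August 5, 2029 is after that date.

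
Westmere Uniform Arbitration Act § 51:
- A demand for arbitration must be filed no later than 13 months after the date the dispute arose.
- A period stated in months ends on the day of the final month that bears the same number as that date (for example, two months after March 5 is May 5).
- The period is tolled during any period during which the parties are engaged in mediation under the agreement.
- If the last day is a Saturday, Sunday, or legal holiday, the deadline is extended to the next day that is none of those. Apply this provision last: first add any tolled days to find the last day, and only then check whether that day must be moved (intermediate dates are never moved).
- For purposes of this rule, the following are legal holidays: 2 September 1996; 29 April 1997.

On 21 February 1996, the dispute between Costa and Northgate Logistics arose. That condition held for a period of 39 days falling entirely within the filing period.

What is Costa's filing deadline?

April 30, 1997

13 months after 21 February 1996 is March 21, 1997.
Tolling adds 39 days: March 21, 1997 + 39 days = April 29, 1997.
April 29, 1997 is a listed holiday. The next qualifying day is April 30, 1997.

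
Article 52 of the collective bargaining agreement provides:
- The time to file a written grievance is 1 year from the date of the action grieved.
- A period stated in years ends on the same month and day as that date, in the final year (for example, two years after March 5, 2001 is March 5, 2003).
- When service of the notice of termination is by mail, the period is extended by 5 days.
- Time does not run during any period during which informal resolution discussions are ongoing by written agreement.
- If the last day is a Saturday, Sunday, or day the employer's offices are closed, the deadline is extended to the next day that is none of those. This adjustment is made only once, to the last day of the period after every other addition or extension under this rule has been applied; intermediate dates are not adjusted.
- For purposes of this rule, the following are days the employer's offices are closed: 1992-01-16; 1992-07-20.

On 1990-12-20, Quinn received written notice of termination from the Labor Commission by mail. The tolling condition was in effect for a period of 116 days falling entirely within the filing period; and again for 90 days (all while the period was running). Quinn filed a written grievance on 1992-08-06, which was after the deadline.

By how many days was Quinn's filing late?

16 days

1 year after 1990-12-20 is December 20, 1991.
Service was by mail, adding 5 days: December 20, 1991 + 5 days = December 25, 1991.
Tolling adds 116 days: December 25, 1991 + 116 days = April 19, 1992.
Tolling adds 90 days: April 19, 1992 + 90 days = July 18, 1992.
July 18, 1992 is Saturday; July 19, 1992 is Sunday; July 20, 1992 is a listed holiday. The next qualifying day is July 21, 1992.
The deadline is July 21, 1992; from July 21, 1992 to August 6, 1992 is 16 days.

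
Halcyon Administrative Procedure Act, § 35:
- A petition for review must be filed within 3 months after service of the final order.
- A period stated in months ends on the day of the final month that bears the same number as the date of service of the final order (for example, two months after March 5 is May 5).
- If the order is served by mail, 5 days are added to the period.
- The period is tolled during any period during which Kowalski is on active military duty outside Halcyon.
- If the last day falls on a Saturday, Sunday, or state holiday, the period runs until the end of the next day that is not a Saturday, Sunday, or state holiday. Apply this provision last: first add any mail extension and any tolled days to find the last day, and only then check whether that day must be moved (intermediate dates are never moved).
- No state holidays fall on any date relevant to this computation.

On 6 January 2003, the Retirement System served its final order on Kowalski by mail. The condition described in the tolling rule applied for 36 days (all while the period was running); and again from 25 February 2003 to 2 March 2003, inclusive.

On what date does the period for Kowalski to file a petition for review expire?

3 months after 6 January 2003 is April 6, 2003.
Service was by mail, adding 5 days: April 6, 2003 + 5 days = April 11, 2003.
Tolling adds 36 days: April 11, 2003 + 36 days = May 17, 2003.
From February 25, 2003 through March 2, 2003 inclusive is 6 days; tolling adds 6 days: May 17, 2003 + 6 days = May 23, 2003.
May 23, 2003 is a Friday and not a state holiday, so no extension applies.

May 23, 2003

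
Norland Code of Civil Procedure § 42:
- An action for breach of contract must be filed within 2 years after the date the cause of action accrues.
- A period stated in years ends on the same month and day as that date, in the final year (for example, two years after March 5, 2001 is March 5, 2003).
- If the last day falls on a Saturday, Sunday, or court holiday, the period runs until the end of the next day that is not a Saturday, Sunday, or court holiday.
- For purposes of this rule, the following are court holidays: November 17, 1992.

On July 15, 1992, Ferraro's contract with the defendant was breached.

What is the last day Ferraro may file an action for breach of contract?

July 15, 1994

2 years after July 15, 1992 is July 15, 1994.
July 15, 1994 is a Friday and not a court holiday, so no extension applies.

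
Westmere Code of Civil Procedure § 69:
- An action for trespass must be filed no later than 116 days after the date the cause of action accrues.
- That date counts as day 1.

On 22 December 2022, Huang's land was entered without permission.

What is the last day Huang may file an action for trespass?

April 16, 2023

Counting 22 December 2022 as day 1, day 116 is April 16, 2023.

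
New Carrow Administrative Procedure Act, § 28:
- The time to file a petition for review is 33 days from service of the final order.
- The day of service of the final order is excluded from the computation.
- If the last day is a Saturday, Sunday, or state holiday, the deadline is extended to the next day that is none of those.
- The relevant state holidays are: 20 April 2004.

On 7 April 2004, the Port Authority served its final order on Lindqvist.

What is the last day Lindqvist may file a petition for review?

33 days after 7 April 2004 is May 10, 2004.
May 10, 2004 is a Monday and not a state holiday, so no extension applies.

May 10, 2004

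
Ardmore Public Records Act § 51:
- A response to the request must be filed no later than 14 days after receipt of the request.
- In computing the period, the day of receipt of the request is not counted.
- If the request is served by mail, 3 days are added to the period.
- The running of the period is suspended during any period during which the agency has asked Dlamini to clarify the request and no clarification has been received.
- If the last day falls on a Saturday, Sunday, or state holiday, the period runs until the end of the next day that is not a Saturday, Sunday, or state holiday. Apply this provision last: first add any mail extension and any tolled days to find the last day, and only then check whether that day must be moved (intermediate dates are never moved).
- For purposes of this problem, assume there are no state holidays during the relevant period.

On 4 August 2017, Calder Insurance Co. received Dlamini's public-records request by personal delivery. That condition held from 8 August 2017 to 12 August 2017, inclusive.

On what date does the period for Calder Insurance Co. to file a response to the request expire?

14 days after 4 August 2017 is August 18, 2017.
Service was not by mail, so no mail extension applies.
From August 8, 2017 through August 12, 2017 inclusive is 5 days; tolling adds 5 days: August 18, 2017 + 5 days = August 23, 2017.
August 23, 2017 is a Wednesday and not a state holiday, so no extension applies.

August 23, 2017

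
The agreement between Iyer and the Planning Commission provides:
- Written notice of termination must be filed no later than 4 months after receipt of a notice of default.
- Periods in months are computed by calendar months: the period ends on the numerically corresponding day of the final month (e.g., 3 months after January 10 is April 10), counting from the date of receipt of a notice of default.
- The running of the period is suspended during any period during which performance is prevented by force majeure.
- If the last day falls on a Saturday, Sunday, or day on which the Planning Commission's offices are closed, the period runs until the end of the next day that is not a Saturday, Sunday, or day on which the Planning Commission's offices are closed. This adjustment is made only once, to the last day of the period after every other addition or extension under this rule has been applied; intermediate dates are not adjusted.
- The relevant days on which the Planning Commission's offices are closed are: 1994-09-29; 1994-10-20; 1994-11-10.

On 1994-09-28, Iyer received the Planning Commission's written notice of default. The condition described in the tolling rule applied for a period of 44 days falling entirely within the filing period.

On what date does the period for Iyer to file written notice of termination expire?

March 13, 1995

4 months after 1994-09-28 is January 28, 1995.
Tolling adds 44 days: January 28, 1995 + 44 days = March 13, 1995.
March 13, 1995 is a Monday and not a day on which the Planning Commission's offices are closed, so no extension applies.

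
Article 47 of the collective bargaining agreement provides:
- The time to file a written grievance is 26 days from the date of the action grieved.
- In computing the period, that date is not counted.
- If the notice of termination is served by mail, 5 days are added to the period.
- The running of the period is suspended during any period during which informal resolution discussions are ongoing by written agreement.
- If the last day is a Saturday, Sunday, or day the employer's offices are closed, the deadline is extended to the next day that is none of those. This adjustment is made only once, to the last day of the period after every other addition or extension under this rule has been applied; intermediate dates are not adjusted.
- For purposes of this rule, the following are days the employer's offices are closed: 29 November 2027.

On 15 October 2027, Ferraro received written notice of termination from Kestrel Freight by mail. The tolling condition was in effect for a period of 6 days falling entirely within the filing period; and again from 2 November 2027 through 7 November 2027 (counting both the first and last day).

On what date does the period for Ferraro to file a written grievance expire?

November 30, 2027

26 days after 15 October 2027 is November 10, 2027.
Service was by mail, adding 5 days: November 10, 2027 + 5 days = November 15, 2027.
Tolling adds 6 days: November 15, 2027 + 6 days = November 21, 2027.
From November 2, 2027 through November 7, 2027 inclusive is 6 days; tolling adds 6 days: November 21, 2027 + 6 days = November 27, 2027.
November 27, 2027 is Saturday; November 28, 2027 is Sunday; November 29, 2027 is a listed holiday. The next qualifying day is November 30, 2027.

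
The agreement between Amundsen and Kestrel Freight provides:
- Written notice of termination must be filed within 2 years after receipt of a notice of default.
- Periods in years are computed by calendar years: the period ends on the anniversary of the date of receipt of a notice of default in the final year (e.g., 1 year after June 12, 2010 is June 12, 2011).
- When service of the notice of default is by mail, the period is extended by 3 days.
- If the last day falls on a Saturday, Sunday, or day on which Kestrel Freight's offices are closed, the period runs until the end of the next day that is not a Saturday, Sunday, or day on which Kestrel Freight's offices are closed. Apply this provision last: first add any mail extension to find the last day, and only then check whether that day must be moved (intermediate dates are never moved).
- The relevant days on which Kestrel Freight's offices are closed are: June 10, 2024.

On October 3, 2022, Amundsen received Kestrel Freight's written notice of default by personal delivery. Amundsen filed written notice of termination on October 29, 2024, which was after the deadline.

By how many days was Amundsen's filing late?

26 days

2 years after October 3, 2022 is October 3, 2024.
Service was not by mail, so no mail extension applies.
October 3, 2024 is a Thursday and not a day on which Kestrel Freight's offices are closed, so no extension applies.
The deadline is October 3, 2024; from October 3, 2024 to October 29, 2024 is 26 days.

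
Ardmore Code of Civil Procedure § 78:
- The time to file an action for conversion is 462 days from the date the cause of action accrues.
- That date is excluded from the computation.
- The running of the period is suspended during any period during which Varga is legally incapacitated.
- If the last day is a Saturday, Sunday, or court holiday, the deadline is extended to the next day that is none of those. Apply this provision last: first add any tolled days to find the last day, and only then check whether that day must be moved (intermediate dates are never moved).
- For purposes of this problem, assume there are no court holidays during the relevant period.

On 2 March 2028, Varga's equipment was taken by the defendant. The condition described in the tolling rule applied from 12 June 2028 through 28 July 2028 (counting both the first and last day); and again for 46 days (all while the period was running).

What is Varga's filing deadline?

September 10, 2029

462 days after 2 March 2028 is June 7, 2029.
From June 12, 2028 through July 28, 2028 inclusive is 47 days; tolling adds 47 days: June 7, 2029 + 47 days = July 24, 2029.
Tolling adds 46 days: July 24, 2029 + 46 days = September 8, 2029.
September 8, 2029 is Saturday; September 9, 2029 is Sunday. The next qualifying day is September 10, 2029.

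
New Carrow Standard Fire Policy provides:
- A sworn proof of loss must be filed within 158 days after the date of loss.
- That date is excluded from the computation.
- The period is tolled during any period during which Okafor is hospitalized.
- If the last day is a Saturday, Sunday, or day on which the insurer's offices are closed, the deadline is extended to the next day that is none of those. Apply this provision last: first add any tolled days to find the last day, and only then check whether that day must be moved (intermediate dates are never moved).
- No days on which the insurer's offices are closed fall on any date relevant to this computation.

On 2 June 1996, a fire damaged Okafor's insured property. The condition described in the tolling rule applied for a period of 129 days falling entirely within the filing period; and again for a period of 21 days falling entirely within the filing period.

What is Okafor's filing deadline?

April 7, 1997

158 days after 2 June 1996 is November 7, 1996.
Tolling adds 129 days: November 7, 1996 + 129 days = March 16, 1997.
Tolling adds 21 days: March 16, 1997 + 21 days = April 6, 1997.
April 6, 1997 is Sunday. The next qualifying day is April 7, 1997.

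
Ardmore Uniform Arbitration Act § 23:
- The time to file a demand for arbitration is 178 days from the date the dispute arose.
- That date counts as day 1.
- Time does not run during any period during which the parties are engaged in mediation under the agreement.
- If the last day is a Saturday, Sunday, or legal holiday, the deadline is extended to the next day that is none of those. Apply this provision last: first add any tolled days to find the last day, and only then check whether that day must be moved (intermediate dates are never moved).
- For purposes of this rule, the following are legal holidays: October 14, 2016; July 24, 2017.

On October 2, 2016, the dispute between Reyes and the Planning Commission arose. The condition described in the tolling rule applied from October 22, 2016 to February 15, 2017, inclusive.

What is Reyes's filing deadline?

Counting October 2, 2016 as day 1, day 178 is March 28, 2017.
From October 22, 2016 through February 15, 2017 inclusive is 117 days; tolling adds 117 days: March 28, 2017 + 117 days = July 23, 2017.
July 23, 2017 is Sunday; July 24, 2017 is a listed holiday. The next qualifying day is July 25, 2017.

July 25, 2017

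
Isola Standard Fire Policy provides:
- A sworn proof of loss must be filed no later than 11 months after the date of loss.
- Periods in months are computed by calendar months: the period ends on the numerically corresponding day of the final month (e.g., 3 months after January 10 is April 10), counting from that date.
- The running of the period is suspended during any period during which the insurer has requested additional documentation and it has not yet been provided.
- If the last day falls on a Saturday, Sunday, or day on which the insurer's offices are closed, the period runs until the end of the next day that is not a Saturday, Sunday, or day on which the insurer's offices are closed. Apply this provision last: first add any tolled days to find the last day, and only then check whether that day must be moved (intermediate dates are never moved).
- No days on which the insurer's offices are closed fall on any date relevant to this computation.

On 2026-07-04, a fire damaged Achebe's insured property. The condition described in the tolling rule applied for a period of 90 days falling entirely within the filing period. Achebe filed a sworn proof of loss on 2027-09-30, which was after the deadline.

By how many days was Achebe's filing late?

11 months after 2026-07-04 is June 4, 2027.
Tolling adds 90 days: June 4, 2027 + 90 days = September 2, 2027.
September 2, 2027 is a Thursday and not a day on which the insurer's offices are closed, so no extension applies.
The deadline is September 2, 2027; from September 2, 2027 to September 30, 2027 is 28 days.

28 days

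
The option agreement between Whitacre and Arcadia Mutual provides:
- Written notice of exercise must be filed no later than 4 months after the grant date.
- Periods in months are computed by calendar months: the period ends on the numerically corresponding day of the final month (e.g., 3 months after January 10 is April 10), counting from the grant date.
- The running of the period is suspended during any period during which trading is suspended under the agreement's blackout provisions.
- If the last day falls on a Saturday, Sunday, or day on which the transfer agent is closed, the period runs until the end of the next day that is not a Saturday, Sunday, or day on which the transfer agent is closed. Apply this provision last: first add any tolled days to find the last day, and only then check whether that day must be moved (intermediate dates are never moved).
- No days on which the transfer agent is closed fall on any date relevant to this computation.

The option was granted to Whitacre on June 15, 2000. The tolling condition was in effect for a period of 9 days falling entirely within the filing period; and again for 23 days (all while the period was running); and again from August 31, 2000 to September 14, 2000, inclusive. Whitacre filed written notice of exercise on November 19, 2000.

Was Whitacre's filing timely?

Yes

4 months after June 15, 2000 is October 15, 2000.
Tolling adds 9 days: October 15, 2000 + 9 days = October 24, 2000.
Tolling adds 23 days: October 24, 2000 + 23 days = November 16, 2000.
From August 31, 2000 through September 14, 2000 inclusive is 15 days; tolling adds 15 days: November 16, 2000 + 15 days = December 1, 2000.
December 1, 2000 is a Friday and not a day on which the transfer agent is closed, so no extension applies.
The deadline is December 1, 2000; the filing on November 19, 2000 is on or before that date.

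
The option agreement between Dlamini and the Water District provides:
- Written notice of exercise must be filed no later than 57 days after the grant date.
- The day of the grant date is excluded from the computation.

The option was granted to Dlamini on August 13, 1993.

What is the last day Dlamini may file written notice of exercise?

57 days after August 13, 1993 is October 9, 1993.

October 9, 1993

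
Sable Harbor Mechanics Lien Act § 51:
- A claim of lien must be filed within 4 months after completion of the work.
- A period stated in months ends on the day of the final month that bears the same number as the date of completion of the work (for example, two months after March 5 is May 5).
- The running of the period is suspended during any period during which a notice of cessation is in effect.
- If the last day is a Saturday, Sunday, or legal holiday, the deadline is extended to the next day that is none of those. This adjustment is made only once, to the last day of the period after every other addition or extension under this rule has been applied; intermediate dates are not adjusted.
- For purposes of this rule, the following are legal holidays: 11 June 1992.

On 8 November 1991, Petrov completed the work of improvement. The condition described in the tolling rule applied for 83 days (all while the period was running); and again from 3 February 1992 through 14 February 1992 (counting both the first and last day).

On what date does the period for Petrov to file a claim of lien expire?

June 12, 1992

4 months after 8 November 1991 is March 8, 1992.
Tolling adds 83 days: March 8, 1992 + 83 days = May 30, 1992.
From February 3, 1992 through February 14, 1992 inclusive is 12 days; tolling adds 12 days: May 30, 1992 + 12 days = June 11, 1992.
June 11, 1992 is a listed holiday. The next qualifying day is June 12, 1992.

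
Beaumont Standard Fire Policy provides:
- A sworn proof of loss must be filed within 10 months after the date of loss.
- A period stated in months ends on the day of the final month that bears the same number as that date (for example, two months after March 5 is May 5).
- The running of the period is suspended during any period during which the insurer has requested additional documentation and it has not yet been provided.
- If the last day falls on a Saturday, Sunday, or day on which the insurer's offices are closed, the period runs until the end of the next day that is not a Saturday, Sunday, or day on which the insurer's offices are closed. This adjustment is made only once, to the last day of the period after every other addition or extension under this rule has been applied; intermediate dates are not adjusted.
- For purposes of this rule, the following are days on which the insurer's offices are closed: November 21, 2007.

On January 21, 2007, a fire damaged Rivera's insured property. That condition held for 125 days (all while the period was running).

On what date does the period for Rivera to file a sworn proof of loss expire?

10 months after January 21, 2007 is November 21, 2007.
Tolling adds 125 days: November 21, 2007 + 125 days = March 25, 2008.
March 25, 2008 is a Tuesday and not a day on which the insurer's offices are closed, so no extension applies.

March 25, 2008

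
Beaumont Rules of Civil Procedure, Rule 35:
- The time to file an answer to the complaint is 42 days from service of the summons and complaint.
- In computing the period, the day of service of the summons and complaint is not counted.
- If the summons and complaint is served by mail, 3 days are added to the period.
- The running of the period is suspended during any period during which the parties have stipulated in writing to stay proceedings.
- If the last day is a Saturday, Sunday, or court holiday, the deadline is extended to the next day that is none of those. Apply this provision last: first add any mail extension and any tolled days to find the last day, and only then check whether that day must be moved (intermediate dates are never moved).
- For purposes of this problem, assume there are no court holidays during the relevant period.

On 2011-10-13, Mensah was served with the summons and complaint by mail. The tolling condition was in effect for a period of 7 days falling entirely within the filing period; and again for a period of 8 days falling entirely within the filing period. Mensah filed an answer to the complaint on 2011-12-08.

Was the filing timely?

42 days after 2011-10-13 is November 24, 2011.
Service was by mail, adding 3 days: November 24, 2011 + 3 days = November 27, 2011.
Tolling adds 7 days: November 27, 2011 + 7 days = December 4, 2011.
Tolling adds 8 days: December 4, 2011 + 8 days = December 12, 2011.
December 12, 2011 is a Monday and not a court holiday, so no extension applies.
The deadline is December 12, 2011; the filing on December 8, 2011 is on or before that date.

Yes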